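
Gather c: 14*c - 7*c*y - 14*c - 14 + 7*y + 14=-7*c*y + 7*y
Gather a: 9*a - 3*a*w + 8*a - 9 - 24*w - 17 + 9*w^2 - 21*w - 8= a*(17 - 3*w) + 9*w^2 - 45*w - 34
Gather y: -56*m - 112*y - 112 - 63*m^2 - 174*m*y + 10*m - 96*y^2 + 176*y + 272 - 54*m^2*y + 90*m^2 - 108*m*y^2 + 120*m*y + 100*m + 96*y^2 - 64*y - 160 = 27*m^2 - 108*m*y^2 + 54*m + y*(-54*m^2 - 54*m)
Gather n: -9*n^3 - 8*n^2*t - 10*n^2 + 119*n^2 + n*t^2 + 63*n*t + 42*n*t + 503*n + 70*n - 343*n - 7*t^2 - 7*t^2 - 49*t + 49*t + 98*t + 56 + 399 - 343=-9*n^3 + n^2*(109 - 8*t) + n*(t^2 + 105*t + 230) - 14*t^2 + 98*t + 112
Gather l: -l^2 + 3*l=-l^2 + 3*l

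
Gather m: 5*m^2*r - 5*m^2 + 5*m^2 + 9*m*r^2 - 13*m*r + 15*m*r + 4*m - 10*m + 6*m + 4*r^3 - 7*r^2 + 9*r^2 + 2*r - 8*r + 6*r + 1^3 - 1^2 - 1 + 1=5*m^2*r + m*(9*r^2 + 2*r) + 4*r^3 + 2*r^2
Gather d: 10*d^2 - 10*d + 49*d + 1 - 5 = 10*d^2 + 39*d - 4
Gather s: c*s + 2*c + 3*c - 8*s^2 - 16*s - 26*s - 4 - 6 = 5*c - 8*s^2 + s*(c - 42) - 10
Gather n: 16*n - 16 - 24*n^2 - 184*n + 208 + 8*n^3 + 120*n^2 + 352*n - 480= 8*n^3 + 96*n^2 + 184*n - 288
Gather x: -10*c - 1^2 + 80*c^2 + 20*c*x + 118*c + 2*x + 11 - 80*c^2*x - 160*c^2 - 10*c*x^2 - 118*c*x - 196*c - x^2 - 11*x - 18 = -80*c^2 - 88*c + x^2*(-10*c - 1) + x*(-80*c^2 - 98*c - 9) - 8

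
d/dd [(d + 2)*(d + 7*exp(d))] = d + (d + 2)*(7*exp(d) + 1) + 7*exp(d)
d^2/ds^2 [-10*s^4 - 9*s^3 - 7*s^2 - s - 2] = -120*s^2 - 54*s - 14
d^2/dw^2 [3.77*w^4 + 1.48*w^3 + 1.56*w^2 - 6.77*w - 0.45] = 45.24*w^2 + 8.88*w + 3.12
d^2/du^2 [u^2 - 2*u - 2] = 2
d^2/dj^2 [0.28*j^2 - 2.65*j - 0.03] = 0.560000000000000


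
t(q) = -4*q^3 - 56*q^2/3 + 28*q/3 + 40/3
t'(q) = -12*q^2 - 112*q/3 + 28/3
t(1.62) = -37.54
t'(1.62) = -82.64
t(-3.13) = -76.10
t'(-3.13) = 8.62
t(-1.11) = -14.56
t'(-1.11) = 35.99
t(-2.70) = -69.21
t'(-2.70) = 22.65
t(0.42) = 13.66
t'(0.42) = -8.46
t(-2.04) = -49.43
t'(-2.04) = 35.55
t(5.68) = -1268.89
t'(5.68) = -589.87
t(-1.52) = -29.93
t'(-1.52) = 38.36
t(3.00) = -234.67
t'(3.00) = -210.67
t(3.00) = -234.67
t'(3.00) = -210.67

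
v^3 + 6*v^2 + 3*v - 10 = (v - 1)*(v + 2)*(v + 5)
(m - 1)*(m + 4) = m^2 + 3*m - 4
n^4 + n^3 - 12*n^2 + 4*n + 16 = (n - 2)^2*(n + 1)*(n + 4)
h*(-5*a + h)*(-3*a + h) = 15*a^2*h - 8*a*h^2 + h^3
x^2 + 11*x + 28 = (x + 4)*(x + 7)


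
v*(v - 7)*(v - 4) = v^3 - 11*v^2 + 28*v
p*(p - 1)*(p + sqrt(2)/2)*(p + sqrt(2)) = p^4 - p^3 + 3*sqrt(2)*p^3/2 - 3*sqrt(2)*p^2/2 + p^2 - p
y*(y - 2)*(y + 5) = y^3 + 3*y^2 - 10*y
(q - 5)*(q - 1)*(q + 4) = q^3 - 2*q^2 - 19*q + 20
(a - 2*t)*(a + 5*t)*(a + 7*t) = a^3 + 10*a^2*t + 11*a*t^2 - 70*t^3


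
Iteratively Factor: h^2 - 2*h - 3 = (h + 1)*(h - 3)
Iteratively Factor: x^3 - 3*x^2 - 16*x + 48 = (x - 3)*(x^2 - 16) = (x - 3)*(x + 4)*(x - 4)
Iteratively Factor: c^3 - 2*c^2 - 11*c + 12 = (c + 3)*(c^2 - 5*c + 4) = (c - 1)*(c + 3)*(c - 4)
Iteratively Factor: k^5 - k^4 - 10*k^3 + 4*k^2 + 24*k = (k + 2)*(k^4 - 3*k^3 - 4*k^2 + 12*k) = (k - 3)*(k + 2)*(k^3 - 4*k) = (k - 3)*(k - 2)*(k + 2)*(k^2 + 2*k) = k*(k - 3)*(k - 2)*(k + 2)*(k + 2)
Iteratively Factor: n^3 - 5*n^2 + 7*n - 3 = (n - 3)*(n^2 - 2*n + 1) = (n - 3)*(n - 1)*(n - 1)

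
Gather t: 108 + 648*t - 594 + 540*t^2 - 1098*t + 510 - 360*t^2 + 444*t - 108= 180*t^2 - 6*t - 84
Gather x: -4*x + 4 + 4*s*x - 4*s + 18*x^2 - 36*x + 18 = -4*s + 18*x^2 + x*(4*s - 40) + 22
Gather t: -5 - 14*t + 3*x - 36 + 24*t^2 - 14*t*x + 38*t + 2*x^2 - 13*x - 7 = 24*t^2 + t*(24 - 14*x) + 2*x^2 - 10*x - 48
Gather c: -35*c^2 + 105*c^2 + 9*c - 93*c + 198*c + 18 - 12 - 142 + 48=70*c^2 + 114*c - 88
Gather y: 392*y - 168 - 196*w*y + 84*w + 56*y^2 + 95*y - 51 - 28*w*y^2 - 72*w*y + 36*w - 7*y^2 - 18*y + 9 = 120*w + y^2*(49 - 28*w) + y*(469 - 268*w) - 210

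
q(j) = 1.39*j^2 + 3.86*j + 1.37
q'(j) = 2.78*j + 3.86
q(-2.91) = 1.91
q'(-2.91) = -4.23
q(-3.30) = 3.77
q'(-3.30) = -5.31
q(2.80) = 23.08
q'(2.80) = 11.64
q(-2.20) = -0.39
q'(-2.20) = -2.26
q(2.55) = 20.25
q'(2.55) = 10.95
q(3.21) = 28.08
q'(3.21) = 12.78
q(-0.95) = -1.04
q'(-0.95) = 1.22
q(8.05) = 122.52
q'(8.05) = 26.24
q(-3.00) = 2.30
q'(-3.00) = -4.48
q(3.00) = 25.46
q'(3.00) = 12.20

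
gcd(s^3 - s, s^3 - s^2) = s^2 - s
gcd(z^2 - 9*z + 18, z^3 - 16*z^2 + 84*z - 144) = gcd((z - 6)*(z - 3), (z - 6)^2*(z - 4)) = z - 6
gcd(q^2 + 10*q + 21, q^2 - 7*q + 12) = 1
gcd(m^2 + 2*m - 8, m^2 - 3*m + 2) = m - 2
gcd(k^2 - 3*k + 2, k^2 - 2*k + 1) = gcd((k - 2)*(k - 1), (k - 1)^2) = k - 1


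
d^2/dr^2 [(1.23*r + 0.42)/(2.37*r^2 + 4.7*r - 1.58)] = ((1.23*r + 0.42)*(4.74*r + 4.7)*(9.48*r + 9.4) - (17.4906*r + 13.5528)*(2.37*r^2 + 4.7*r - 1.58))/(2.37*r^2 + 4.7*r - 1.58)^3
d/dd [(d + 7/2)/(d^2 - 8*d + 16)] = (-d - 11)/(d^3 - 12*d^2 + 48*d - 64)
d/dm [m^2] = 2*m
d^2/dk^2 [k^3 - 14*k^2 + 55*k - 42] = 6*k - 28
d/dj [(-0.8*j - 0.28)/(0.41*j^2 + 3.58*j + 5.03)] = (0.328*j^2 + 0.2296*j - 3.0216)/(0.1681*j^4 + 2.9356*j^3 + 16.941*j^2 + 36.0148*j + 25.3009)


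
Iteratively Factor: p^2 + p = (p + 1)*(p)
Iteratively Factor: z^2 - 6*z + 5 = (z - 1)*(z - 5)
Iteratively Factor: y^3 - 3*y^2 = (y)*(y^2 - 3*y) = y*(y - 3)*(y)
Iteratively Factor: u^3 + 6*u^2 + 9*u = (u)*(u^2 + 6*u + 9) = u*(u + 3)*(u + 3)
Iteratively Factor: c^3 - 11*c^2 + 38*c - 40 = (c - 5)*(c^2 - 6*c + 8) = (c - 5)*(c - 4)*(c - 2)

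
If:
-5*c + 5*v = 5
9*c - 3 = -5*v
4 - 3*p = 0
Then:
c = -1/7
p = 4/3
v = 6/7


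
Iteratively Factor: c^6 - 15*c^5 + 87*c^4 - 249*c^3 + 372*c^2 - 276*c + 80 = (c - 2)*(c^5 - 13*c^4 + 61*c^3 - 127*c^2 + 118*c - 40) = (c - 2)*(c - 1)*(c^4 - 12*c^3 + 49*c^2 - 78*c + 40) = (c - 5)*(c - 2)*(c - 1)*(c^3 - 7*c^2 + 14*c - 8) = (c - 5)*(c - 2)*(c - 1)^2*(c^2 - 6*c + 8) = (c - 5)*(c - 2)^2*(c - 1)^2*(c - 4)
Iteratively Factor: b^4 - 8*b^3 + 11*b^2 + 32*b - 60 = (b - 2)*(b^3 - 6*b^2 - b + 30) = (b - 5)*(b - 2)*(b^2 - b - 6) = (b - 5)*(b - 3)*(b - 2)*(b + 2)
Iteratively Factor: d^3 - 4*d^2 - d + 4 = (d - 4)*(d^2 - 1) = (d - 4)*(d + 1)*(d - 1)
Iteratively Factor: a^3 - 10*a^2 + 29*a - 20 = (a - 4)*(a^2 - 6*a + 5) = (a - 5)*(a - 4)*(a - 1)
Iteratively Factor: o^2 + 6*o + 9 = (o + 3)*(o + 3)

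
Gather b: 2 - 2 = 0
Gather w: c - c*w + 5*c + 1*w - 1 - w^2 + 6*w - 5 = 6*c - w^2 + w*(7 - c) - 6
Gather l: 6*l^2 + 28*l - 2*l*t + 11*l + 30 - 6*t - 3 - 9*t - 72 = 6*l^2 + l*(39 - 2*t) - 15*t - 45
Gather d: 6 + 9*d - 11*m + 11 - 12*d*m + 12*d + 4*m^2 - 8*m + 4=d*(21 - 12*m) + 4*m^2 - 19*m + 21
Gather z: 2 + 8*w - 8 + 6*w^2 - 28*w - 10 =6*w^2 - 20*w - 16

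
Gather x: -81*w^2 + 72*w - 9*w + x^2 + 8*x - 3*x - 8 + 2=-81*w^2 + 63*w + x^2 + 5*x - 6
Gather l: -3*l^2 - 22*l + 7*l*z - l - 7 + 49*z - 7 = -3*l^2 + l*(7*z - 23) + 49*z - 14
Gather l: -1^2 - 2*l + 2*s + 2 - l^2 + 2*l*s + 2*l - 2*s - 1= -l^2 + 2*l*s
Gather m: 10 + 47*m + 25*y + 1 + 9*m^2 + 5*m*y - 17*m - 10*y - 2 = 9*m^2 + m*(5*y + 30) + 15*y + 9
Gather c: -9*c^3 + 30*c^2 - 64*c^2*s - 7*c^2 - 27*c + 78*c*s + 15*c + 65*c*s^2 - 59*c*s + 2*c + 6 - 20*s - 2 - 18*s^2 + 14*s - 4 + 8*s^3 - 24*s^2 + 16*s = -9*c^3 + c^2*(23 - 64*s) + c*(65*s^2 + 19*s - 10) + 8*s^3 - 42*s^2 + 10*s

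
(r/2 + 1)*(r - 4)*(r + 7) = r^3/2 + 5*r^2/2 - 11*r - 28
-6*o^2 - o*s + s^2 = (-3*o + s)*(2*o + s)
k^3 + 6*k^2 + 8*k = k*(k + 2)*(k + 4)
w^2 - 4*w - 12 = (w - 6)*(w + 2)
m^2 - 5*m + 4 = (m - 4)*(m - 1)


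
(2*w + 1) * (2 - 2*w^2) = -4*w^3 - 2*w^2 + 4*w + 2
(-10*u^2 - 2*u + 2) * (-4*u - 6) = 40*u^3 + 68*u^2 + 4*u - 12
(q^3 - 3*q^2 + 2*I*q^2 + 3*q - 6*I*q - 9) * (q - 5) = q^4 - 8*q^3 + 2*I*q^3 + 18*q^2 - 16*I*q^2 - 24*q + 30*I*q + 45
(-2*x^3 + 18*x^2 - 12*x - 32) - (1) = -2*x^3 + 18*x^2 - 12*x - 33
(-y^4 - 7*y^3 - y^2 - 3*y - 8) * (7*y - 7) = -7*y^5 - 42*y^4 + 42*y^3 - 14*y^2 - 35*y + 56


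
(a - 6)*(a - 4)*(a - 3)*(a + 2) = a^4 - 11*a^3 + 28*a^2 + 36*a - 144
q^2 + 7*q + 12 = (q + 3)*(q + 4)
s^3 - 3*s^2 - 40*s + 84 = (s - 7)*(s - 2)*(s + 6)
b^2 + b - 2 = (b - 1)*(b + 2)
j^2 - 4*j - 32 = (j - 8)*(j + 4)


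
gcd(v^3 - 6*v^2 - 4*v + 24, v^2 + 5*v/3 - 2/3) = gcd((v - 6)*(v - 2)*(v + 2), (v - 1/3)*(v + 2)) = v + 2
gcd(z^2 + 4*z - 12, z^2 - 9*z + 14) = z - 2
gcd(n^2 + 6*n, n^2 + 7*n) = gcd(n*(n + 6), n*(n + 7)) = n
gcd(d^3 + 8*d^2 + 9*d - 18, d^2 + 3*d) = d + 3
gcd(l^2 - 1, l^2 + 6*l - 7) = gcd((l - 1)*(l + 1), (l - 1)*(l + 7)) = l - 1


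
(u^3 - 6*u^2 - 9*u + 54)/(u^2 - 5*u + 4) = (u^3 - 6*u^2 - 9*u + 54)/(u^2 - 5*u + 4)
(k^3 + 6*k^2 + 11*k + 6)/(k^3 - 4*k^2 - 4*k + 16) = (k^2 + 4*k + 3)/(k^2 - 6*k + 8)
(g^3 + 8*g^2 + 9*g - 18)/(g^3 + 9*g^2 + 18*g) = (g - 1)/g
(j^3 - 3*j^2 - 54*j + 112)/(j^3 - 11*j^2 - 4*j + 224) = (j^2 + 5*j - 14)/(j^2 - 3*j - 28)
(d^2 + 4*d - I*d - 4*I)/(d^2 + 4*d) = (d - I)/d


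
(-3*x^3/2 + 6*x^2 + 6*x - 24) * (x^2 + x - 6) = -3*x^5/2 + 9*x^4/2 + 21*x^3 - 54*x^2 - 60*x + 144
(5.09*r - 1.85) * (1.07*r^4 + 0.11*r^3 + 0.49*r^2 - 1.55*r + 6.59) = 5.4463*r^5 - 1.4196*r^4 + 2.2906*r^3 - 8.796*r^2 + 36.4106*r - 12.1915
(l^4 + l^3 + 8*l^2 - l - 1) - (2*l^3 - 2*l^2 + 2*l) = l^4 - l^3 + 10*l^2 - 3*l - 1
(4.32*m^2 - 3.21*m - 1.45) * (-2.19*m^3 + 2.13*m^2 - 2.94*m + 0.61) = -9.4608*m^5 + 16.2315*m^4 - 16.3626*m^3 + 8.9841*m^2 + 2.3049*m - 0.8845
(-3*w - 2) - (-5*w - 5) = 2*w + 3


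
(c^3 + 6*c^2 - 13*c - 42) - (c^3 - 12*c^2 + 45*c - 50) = 18*c^2 - 58*c + 8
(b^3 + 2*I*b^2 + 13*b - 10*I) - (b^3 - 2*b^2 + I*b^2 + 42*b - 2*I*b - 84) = 2*b^2 + I*b^2 - 29*b + 2*I*b + 84 - 10*I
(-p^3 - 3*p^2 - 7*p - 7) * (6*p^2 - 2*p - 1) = -6*p^5 - 16*p^4 - 35*p^3 - 25*p^2 + 21*p + 7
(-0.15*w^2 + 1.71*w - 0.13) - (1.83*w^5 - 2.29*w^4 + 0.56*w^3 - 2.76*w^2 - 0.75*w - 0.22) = -1.83*w^5 + 2.29*w^4 - 0.56*w^3 + 2.61*w^2 + 2.46*w + 0.09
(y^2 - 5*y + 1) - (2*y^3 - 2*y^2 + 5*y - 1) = -2*y^3 + 3*y^2 - 10*y + 2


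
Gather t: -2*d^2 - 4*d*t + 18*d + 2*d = -2*d^2 - 4*d*t + 20*d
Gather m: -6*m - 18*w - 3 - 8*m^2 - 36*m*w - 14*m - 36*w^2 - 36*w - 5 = -8*m^2 + m*(-36*w - 20) - 36*w^2 - 54*w - 8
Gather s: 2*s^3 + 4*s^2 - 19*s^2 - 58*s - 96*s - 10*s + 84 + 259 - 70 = 2*s^3 - 15*s^2 - 164*s + 273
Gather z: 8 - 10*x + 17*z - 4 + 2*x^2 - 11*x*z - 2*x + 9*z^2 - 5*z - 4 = 2*x^2 - 12*x + 9*z^2 + z*(12 - 11*x)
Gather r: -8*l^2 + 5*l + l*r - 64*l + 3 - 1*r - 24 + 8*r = -8*l^2 - 59*l + r*(l + 7) - 21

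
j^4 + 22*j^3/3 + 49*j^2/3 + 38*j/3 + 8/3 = (j + 1/3)*(j + 1)*(j + 2)*(j + 4)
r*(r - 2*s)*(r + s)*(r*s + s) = r^4*s - r^3*s^2 + r^3*s - 2*r^2*s^3 - r^2*s^2 - 2*r*s^3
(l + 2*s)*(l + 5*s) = l^2 + 7*l*s + 10*s^2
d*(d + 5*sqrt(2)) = d^2 + 5*sqrt(2)*d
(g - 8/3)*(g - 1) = g^2 - 11*g/3 + 8/3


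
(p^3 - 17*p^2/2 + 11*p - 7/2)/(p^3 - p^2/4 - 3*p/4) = 2*(2*p^2 - 15*p + 7)/(p*(4*p + 3))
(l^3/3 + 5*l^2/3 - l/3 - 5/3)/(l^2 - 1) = l/3 + 5/3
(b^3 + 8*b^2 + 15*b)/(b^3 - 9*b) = (b + 5)/(b - 3)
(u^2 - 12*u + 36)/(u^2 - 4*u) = (u^2 - 12*u + 36)/(u*(u - 4))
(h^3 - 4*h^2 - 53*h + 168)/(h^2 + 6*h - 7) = (h^2 - 11*h + 24)/(h - 1)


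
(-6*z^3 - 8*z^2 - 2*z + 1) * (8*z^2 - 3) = -48*z^5 - 64*z^4 + 2*z^3 + 32*z^2 + 6*z - 3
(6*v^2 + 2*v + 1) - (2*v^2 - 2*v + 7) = 4*v^2 + 4*v - 6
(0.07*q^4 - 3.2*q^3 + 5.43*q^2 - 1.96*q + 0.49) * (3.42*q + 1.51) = 0.2394*q^5 - 10.8383*q^4 + 13.7386*q^3 + 1.4961*q^2 - 1.2838*q + 0.7399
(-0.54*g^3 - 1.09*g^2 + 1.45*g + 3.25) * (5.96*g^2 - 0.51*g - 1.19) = -3.2184*g^5 - 6.221*g^4 + 9.8405*g^3 + 19.9276*g^2 - 3.383*g - 3.8675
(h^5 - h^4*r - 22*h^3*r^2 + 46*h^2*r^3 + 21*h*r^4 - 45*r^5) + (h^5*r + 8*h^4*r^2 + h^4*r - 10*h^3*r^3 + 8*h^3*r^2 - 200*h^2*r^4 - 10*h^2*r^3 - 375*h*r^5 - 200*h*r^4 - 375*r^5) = h^5*r + h^5 + 8*h^4*r^2 - 10*h^3*r^3 - 14*h^3*r^2 - 200*h^2*r^4 + 36*h^2*r^3 - 375*h*r^5 - 179*h*r^4 - 420*r^5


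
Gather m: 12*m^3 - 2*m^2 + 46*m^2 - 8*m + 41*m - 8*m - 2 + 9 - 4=12*m^3 + 44*m^2 + 25*m + 3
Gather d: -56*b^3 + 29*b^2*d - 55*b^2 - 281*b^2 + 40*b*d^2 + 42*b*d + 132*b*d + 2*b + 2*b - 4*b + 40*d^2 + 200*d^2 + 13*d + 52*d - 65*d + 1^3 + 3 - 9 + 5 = -56*b^3 - 336*b^2 + d^2*(40*b + 240) + d*(29*b^2 + 174*b)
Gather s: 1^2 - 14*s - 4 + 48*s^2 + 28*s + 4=48*s^2 + 14*s + 1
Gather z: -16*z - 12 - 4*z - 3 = -20*z - 15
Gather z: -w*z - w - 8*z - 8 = -w + z*(-w - 8) - 8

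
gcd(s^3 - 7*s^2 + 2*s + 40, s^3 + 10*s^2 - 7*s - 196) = s - 4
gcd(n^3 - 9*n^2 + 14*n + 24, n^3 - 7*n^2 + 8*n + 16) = n^2 - 3*n - 4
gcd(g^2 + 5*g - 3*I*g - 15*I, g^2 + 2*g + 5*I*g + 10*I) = 1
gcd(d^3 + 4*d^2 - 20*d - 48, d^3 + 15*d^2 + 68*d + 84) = d^2 + 8*d + 12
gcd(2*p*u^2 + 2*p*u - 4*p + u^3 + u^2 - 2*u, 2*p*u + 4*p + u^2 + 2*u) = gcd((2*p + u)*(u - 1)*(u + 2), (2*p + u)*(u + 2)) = 2*p*u + 4*p + u^2 + 2*u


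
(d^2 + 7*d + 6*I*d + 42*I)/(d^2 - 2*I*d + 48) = (d + 7)/(d - 8*I)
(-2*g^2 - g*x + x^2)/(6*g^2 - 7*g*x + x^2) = (-2*g^2 - g*x + x^2)/(6*g^2 - 7*g*x + x^2)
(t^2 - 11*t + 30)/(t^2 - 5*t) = (t - 6)/t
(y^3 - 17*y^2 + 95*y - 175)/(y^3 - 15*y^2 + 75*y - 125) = (y - 7)/(y - 5)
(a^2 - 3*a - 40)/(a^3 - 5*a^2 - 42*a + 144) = (a + 5)/(a^2 + 3*a - 18)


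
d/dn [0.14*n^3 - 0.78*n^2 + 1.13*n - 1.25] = 0.42*n^2 - 1.56*n + 1.13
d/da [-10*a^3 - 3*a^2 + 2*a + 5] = -30*a^2 - 6*a + 2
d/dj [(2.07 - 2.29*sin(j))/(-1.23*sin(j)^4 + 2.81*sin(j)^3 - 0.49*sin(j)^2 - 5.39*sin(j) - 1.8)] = (-8.4501*sin(j)^4 + 23.0542*sin(j)^3 - 18.5722*sin(j)^2 + 2.0286*sin(j) + 15.2793)*cos(j)/(1.5129*sin(j)^8 - 6.9126*sin(j)^7 + 9.1015*sin(j)^6 + 10.5056*sin(j)^5 - 25.6237*sin(j)^4 - 4.8338*sin(j)^3 + 30.8161*sin(j)^2 + 19.404*sin(j) + 3.24)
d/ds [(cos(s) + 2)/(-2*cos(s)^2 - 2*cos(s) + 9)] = (2*sin(s)^2 - 8*cos(s) - 15)*sin(s)/(2*cos(s) + cos(2*s) - 8)^2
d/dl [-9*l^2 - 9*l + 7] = -18*l - 9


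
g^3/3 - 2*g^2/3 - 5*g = g*(g/3 + 1)*(g - 5)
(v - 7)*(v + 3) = v^2 - 4*v - 21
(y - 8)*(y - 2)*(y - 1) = y^3 - 11*y^2 + 26*y - 16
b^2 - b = b*(b - 1)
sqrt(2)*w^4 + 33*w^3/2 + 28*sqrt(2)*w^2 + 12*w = w*(w + 2*sqrt(2))*(w + 6*sqrt(2))*(sqrt(2)*w + 1/2)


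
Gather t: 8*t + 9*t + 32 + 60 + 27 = 17*t + 119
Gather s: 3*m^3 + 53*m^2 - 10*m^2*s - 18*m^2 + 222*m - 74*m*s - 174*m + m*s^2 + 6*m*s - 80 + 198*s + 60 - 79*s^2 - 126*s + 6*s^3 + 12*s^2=3*m^3 + 35*m^2 + 48*m + 6*s^3 + s^2*(m - 67) + s*(-10*m^2 - 68*m + 72) - 20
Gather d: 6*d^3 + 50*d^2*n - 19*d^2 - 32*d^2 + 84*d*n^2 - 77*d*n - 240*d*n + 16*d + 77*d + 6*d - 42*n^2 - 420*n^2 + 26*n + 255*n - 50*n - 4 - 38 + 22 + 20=6*d^3 + d^2*(50*n - 51) + d*(84*n^2 - 317*n + 99) - 462*n^2 + 231*n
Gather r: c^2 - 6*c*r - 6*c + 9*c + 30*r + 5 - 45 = c^2 + 3*c + r*(30 - 6*c) - 40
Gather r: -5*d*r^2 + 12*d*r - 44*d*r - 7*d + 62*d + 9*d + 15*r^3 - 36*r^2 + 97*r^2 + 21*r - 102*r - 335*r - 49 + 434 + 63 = 64*d + 15*r^3 + r^2*(61 - 5*d) + r*(-32*d - 416) + 448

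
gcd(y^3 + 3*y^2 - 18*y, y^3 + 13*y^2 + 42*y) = y^2 + 6*y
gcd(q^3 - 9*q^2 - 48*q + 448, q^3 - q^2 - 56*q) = q^2 - q - 56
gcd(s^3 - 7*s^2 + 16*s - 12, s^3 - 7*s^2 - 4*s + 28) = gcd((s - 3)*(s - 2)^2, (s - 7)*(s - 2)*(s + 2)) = s - 2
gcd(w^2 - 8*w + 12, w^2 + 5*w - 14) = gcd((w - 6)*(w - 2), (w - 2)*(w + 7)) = w - 2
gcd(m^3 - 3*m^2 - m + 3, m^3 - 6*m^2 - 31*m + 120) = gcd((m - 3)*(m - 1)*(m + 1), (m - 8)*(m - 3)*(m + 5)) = m - 3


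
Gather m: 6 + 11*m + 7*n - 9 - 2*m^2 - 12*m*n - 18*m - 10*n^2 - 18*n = -2*m^2 + m*(-12*n - 7) - 10*n^2 - 11*n - 3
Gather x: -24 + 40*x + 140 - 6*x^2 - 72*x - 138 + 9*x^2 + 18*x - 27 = 3*x^2 - 14*x - 49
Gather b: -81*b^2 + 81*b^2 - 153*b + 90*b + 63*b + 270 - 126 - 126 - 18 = 0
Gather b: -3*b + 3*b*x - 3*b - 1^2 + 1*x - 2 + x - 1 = b*(3*x - 6) + 2*x - 4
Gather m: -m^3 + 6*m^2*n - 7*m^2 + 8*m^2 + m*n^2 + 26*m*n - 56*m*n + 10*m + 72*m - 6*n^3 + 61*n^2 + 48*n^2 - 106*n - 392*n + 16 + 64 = -m^3 + m^2*(6*n + 1) + m*(n^2 - 30*n + 82) - 6*n^3 + 109*n^2 - 498*n + 80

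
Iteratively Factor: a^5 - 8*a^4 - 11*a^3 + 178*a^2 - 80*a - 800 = (a + 4)*(a^4 - 12*a^3 + 37*a^2 + 30*a - 200) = (a + 2)*(a + 4)*(a^3 - 14*a^2 + 65*a - 100) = (a - 5)*(a + 2)*(a + 4)*(a^2 - 9*a + 20) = (a - 5)^2*(a + 2)*(a + 4)*(a - 4)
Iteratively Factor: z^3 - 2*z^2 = (z - 2)*(z^2) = z*(z - 2)*(z)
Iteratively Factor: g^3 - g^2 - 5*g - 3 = (g + 1)*(g^2 - 2*g - 3) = (g - 3)*(g + 1)*(g + 1)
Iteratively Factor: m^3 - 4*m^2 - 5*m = (m + 1)*(m^2 - 5*m) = (m - 5)*(m + 1)*(m)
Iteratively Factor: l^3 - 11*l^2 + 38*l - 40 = (l - 2)*(l^2 - 9*l + 20) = (l - 4)*(l - 2)*(l - 5)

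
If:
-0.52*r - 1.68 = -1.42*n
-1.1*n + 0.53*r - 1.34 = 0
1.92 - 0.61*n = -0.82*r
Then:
No Solution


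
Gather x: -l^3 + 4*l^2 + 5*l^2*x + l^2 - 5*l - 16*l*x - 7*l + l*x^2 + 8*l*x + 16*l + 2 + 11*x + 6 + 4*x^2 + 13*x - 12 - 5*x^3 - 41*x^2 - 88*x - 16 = -l^3 + 5*l^2 + 4*l - 5*x^3 + x^2*(l - 37) + x*(5*l^2 - 8*l - 64) - 20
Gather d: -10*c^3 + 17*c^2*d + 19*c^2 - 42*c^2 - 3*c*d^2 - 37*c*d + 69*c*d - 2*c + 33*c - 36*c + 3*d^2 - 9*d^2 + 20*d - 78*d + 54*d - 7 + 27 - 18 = -10*c^3 - 23*c^2 - 5*c + d^2*(-3*c - 6) + d*(17*c^2 + 32*c - 4) + 2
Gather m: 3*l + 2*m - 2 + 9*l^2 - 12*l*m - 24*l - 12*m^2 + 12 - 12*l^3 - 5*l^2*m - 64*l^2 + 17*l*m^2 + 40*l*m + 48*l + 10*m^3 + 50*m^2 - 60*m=-12*l^3 - 55*l^2 + 27*l + 10*m^3 + m^2*(17*l + 38) + m*(-5*l^2 + 28*l - 58) + 10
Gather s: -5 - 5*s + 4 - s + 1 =-6*s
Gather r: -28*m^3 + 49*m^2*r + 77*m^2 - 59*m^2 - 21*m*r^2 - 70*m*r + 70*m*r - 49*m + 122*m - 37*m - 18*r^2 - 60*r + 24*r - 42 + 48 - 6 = -28*m^3 + 18*m^2 + 36*m + r^2*(-21*m - 18) + r*(49*m^2 - 36)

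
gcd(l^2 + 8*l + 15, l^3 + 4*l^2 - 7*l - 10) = l + 5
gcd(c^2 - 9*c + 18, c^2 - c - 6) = c - 3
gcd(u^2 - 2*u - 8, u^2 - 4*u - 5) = 1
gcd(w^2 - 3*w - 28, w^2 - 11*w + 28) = w - 7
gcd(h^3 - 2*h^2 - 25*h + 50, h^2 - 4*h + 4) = h - 2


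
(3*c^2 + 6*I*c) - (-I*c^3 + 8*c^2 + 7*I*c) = I*c^3 - 5*c^2 - I*c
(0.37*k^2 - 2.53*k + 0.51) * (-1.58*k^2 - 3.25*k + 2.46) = -0.5846*k^4 + 2.7949*k^3 + 8.3269*k^2 - 7.8813*k + 1.2546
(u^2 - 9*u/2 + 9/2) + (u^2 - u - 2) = 2*u^2 - 11*u/2 + 5/2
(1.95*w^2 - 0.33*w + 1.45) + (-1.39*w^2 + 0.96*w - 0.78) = 0.56*w^2 + 0.63*w + 0.67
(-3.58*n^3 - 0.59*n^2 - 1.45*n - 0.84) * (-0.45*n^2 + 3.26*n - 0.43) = 1.611*n^5 - 11.4053*n^4 + 0.2685*n^3 - 4.0953*n^2 - 2.1149*n + 0.3612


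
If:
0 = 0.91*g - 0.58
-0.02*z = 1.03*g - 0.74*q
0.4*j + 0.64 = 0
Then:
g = 0.64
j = -1.60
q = 0.027027027027027*z + 0.887139887139887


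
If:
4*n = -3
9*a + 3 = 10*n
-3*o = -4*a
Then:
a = -7/6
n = -3/4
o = -14/9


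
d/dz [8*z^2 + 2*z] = 16*z + 2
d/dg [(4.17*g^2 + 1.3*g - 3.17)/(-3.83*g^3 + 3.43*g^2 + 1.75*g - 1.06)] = (15.9711*g^4 + 9.958*g^3 - 33.5848*g^2 + 12.9058*g + 4.1695)/(14.6689*g^6 - 26.2738*g^5 - 1.6401*g^4 + 20.1246*g^3 - 4.2091*g^2 - 3.71*g + 1.1236)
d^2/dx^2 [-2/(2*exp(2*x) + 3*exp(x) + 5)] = 2*(-2*(4*exp(x) + 3)^2*exp(x) + (8*exp(x) + 3)*(2*exp(2*x) + 3*exp(x) + 5))*exp(x)/(2*exp(2*x) + 3*exp(x) + 5)^3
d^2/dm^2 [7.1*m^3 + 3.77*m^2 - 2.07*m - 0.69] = 42.6*m + 7.54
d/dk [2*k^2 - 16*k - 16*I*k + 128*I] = 4*k - 16 - 16*I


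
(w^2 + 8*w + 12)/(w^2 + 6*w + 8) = (w + 6)/(w + 4)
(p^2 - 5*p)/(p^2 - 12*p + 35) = p/(p - 7)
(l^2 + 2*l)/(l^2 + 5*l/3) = 3*(l + 2)/(3*l + 5)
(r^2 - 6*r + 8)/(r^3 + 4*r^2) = (r^2 - 6*r + 8)/(r^2*(r + 4))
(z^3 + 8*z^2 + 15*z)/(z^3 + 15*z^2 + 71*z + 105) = z/(z + 7)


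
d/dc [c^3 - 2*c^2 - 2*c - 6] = 3*c^2 - 4*c - 2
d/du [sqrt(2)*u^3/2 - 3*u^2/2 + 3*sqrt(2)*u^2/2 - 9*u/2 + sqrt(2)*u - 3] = 3*sqrt(2)*u^2/2 - 3*u + 3*sqrt(2)*u - 9/2 + sqrt(2)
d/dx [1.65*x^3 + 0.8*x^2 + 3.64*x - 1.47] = 4.95*x^2 + 1.6*x + 3.64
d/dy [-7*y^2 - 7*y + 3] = -14*y - 7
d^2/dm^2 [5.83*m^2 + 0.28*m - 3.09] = 11.6600000000000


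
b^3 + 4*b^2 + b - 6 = (b - 1)*(b + 2)*(b + 3)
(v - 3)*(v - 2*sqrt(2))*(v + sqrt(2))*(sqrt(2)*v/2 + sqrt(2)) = sqrt(2)*v^4/2 - v^3 - sqrt(2)*v^3/2 - 5*sqrt(2)*v^2 + v^2 + 2*sqrt(2)*v + 6*v + 12*sqrt(2)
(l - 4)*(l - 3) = l^2 - 7*l + 12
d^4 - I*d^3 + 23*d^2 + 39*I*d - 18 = (d - 6*I)*(d + I)^2*(d + 3*I)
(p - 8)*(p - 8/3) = p^2 - 32*p/3 + 64/3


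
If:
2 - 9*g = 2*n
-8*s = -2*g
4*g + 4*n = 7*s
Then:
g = 16/63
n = -1/7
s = 4/63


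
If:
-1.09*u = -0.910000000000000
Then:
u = 0.83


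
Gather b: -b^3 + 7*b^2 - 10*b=-b^3 + 7*b^2 - 10*b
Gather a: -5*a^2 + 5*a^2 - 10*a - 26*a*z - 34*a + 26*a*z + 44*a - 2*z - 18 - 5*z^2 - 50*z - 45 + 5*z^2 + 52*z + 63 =0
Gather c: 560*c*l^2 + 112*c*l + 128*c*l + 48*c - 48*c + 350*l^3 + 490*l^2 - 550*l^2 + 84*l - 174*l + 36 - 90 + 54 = c*(560*l^2 + 240*l) + 350*l^3 - 60*l^2 - 90*l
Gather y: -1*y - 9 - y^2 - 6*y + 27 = -y^2 - 7*y + 18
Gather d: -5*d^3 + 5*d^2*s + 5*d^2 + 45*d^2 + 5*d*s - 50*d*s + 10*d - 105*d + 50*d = -5*d^3 + d^2*(5*s + 50) + d*(-45*s - 45)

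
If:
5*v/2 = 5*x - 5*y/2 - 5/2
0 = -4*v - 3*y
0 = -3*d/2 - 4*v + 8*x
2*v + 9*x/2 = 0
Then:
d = 136/15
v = -9/5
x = 4/5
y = 12/5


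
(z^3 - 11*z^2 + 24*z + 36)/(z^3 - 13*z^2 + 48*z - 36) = (z + 1)/(z - 1)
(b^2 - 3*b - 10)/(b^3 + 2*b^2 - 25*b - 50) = 1/(b + 5)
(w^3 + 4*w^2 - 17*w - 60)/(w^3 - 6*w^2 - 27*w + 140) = (w + 3)/(w - 7)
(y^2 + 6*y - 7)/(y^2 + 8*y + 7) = (y - 1)/(y + 1)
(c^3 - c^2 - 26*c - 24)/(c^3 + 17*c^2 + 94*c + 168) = (c^2 - 5*c - 6)/(c^2 + 13*c + 42)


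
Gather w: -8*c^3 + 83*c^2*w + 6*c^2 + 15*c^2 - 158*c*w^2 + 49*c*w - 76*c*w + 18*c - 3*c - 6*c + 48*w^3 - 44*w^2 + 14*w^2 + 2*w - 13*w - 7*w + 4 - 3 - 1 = -8*c^3 + 21*c^2 + 9*c + 48*w^3 + w^2*(-158*c - 30) + w*(83*c^2 - 27*c - 18)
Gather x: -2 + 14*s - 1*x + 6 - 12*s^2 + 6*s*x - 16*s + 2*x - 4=-12*s^2 - 2*s + x*(6*s + 1)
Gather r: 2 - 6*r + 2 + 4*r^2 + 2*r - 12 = 4*r^2 - 4*r - 8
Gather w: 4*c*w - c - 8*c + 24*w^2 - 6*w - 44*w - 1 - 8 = -9*c + 24*w^2 + w*(4*c - 50) - 9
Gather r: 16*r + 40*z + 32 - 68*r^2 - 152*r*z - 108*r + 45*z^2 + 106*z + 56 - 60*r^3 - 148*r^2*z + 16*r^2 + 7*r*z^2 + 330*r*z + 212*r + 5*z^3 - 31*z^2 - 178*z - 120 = -60*r^3 + r^2*(-148*z - 52) + r*(7*z^2 + 178*z + 120) + 5*z^3 + 14*z^2 - 32*z - 32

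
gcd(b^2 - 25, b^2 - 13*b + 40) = b - 5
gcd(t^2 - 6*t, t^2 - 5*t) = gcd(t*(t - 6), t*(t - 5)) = t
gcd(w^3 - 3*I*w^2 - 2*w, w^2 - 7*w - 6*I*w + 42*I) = 1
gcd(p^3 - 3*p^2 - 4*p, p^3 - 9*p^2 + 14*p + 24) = p^2 - 3*p - 4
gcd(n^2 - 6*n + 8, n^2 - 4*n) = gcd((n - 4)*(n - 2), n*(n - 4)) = n - 4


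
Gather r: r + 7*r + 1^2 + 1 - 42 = 8*r - 40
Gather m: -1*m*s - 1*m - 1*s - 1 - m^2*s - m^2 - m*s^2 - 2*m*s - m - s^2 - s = m^2*(-s - 1) + m*(-s^2 - 3*s - 2) - s^2 - 2*s - 1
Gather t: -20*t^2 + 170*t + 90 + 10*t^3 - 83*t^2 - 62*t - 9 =10*t^3 - 103*t^2 + 108*t + 81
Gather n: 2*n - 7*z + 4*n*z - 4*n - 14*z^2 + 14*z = n*(4*z - 2) - 14*z^2 + 7*z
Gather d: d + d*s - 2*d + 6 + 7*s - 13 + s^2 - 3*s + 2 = d*(s - 1) + s^2 + 4*s - 5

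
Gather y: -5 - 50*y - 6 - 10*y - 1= -60*y - 12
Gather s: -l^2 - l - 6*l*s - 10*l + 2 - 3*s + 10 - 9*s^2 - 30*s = -l^2 - 11*l - 9*s^2 + s*(-6*l - 33) + 12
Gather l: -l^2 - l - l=-l^2 - 2*l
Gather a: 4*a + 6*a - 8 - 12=10*a - 20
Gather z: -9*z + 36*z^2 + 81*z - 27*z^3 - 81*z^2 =-27*z^3 - 45*z^2 + 72*z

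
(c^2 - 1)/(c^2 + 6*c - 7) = (c + 1)/(c + 7)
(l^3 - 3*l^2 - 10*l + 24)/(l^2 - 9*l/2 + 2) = 2*(l^2 + l - 6)/(2*l - 1)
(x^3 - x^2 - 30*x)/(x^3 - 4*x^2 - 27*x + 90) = x/(x - 3)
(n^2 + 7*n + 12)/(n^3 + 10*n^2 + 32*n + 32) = (n + 3)/(n^2 + 6*n + 8)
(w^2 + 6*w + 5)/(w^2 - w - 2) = (w + 5)/(w - 2)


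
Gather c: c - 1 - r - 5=c - r - 6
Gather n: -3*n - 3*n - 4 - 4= -6*n - 8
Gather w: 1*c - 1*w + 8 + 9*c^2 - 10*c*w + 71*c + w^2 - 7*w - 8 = 9*c^2 + 72*c + w^2 + w*(-10*c - 8)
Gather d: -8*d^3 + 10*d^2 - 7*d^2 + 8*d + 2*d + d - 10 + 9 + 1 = -8*d^3 + 3*d^2 + 11*d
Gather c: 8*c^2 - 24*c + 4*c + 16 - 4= 8*c^2 - 20*c + 12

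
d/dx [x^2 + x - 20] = 2*x + 1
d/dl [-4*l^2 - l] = -8*l - 1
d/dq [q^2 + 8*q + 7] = 2*q + 8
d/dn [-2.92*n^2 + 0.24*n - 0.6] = 0.24 - 5.84*n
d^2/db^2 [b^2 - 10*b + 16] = 2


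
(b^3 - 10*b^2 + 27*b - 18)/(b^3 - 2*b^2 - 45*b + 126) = (b - 1)/(b + 7)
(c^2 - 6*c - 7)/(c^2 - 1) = (c - 7)/(c - 1)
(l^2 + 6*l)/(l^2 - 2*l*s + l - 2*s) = l*(l + 6)/(l^2 - 2*l*s + l - 2*s)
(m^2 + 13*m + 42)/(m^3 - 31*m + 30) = (m + 7)/(m^2 - 6*m + 5)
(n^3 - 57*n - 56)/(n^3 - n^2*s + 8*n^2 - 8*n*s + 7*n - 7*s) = (8 - n)/(-n + s)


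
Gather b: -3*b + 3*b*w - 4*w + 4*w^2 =b*(3*w - 3) + 4*w^2 - 4*w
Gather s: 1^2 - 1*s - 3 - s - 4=-2*s - 6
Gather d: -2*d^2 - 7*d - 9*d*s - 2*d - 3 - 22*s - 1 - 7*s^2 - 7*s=-2*d^2 + d*(-9*s - 9) - 7*s^2 - 29*s - 4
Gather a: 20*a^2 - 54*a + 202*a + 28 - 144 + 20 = 20*a^2 + 148*a - 96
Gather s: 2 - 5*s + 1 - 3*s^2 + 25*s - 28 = -3*s^2 + 20*s - 25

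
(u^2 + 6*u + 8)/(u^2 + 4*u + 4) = (u + 4)/(u + 2)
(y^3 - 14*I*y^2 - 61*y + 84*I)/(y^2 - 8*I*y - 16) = (y^2 - 10*I*y - 21)/(y - 4*I)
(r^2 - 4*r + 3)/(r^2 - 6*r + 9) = (r - 1)/(r - 3)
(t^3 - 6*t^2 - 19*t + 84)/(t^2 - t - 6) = (t^2 - 3*t - 28)/(t + 2)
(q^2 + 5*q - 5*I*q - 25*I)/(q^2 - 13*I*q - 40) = (q + 5)/(q - 8*I)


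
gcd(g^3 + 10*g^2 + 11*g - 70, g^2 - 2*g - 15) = 1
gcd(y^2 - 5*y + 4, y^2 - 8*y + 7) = y - 1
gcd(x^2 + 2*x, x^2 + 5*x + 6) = x + 2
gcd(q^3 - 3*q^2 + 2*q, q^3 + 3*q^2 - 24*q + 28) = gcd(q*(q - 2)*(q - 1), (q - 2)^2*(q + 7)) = q - 2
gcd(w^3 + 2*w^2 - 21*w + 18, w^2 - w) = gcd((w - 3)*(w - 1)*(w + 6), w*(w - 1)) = w - 1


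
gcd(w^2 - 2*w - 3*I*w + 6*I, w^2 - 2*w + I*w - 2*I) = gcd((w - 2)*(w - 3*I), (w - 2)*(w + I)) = w - 2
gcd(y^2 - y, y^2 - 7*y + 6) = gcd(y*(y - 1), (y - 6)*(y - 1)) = y - 1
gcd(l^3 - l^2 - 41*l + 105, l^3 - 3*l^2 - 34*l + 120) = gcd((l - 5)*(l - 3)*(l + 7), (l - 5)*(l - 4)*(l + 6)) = l - 5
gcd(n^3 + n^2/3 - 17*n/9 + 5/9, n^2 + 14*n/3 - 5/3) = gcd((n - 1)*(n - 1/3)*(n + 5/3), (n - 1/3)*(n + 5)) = n - 1/3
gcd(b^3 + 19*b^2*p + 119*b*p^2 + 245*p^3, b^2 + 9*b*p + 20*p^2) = b + 5*p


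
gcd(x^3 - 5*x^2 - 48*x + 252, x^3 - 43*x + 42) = x^2 + x - 42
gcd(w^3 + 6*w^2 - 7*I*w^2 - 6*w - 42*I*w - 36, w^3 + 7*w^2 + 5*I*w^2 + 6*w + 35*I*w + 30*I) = w + 6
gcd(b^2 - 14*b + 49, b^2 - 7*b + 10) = 1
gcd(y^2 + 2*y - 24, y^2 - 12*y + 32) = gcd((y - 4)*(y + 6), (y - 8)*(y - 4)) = y - 4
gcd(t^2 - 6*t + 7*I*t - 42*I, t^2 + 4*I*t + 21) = t + 7*I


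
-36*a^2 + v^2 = (-6*a + v)*(6*a + v)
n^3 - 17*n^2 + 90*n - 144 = (n - 8)*(n - 6)*(n - 3)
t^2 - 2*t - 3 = (t - 3)*(t + 1)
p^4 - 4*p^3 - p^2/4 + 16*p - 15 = (p - 5/2)*(p - 2)*(p - 3/2)*(p + 2)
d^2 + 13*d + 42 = (d + 6)*(d + 7)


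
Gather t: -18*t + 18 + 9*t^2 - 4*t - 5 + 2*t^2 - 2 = 11*t^2 - 22*t + 11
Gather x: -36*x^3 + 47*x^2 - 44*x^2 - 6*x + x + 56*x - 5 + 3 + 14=-36*x^3 + 3*x^2 + 51*x + 12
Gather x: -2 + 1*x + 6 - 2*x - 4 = -x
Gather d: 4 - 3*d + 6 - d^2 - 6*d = -d^2 - 9*d + 10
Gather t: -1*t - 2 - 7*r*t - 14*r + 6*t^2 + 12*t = -14*r + 6*t^2 + t*(11 - 7*r) - 2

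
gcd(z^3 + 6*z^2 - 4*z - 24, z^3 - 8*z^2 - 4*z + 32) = z^2 - 4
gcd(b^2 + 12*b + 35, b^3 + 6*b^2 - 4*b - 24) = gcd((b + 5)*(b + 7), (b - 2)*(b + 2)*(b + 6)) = 1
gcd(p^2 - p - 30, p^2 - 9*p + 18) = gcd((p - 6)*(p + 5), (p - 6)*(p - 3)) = p - 6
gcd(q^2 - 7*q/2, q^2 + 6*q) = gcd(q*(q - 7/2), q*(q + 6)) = q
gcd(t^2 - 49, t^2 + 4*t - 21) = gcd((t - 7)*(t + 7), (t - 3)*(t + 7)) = t + 7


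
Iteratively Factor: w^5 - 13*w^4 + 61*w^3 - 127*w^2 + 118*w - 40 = (w - 1)*(w^4 - 12*w^3 + 49*w^2 - 78*w + 40) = (w - 1)^2*(w^3 - 11*w^2 + 38*w - 40) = (w - 4)*(w - 1)^2*(w^2 - 7*w + 10) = (w - 5)*(w - 4)*(w - 1)^2*(w - 2)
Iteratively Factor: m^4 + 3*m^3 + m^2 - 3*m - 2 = (m + 1)*(m^3 + 2*m^2 - m - 2) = (m - 1)*(m + 1)*(m^2 + 3*m + 2) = (m - 1)*(m + 1)^2*(m + 2)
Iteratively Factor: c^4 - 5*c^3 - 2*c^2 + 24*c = (c + 2)*(c^3 - 7*c^2 + 12*c) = (c - 4)*(c + 2)*(c^2 - 3*c) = c*(c - 4)*(c + 2)*(c - 3)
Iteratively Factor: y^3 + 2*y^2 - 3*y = (y)*(y^2 + 2*y - 3) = y*(y - 1)*(y + 3)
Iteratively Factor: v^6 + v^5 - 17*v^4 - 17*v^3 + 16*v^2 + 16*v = (v)*(v^5 + v^4 - 17*v^3 - 17*v^2 + 16*v + 16) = v*(v + 4)*(v^4 - 3*v^3 - 5*v^2 + 3*v + 4) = v*(v + 1)*(v + 4)*(v^3 - 4*v^2 - v + 4) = v*(v - 4)*(v + 1)*(v + 4)*(v^2 - 1) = v*(v - 4)*(v - 1)*(v + 1)*(v + 4)*(v + 1)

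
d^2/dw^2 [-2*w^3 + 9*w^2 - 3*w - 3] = 18 - 12*w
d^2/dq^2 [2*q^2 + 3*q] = 4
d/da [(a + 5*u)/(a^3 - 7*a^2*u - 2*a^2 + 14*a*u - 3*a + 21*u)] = (a^3 - 7*a^2*u - 2*a^2 + 14*a*u - 3*a + 21*u + (a + 5*u)*(-3*a^2 + 14*a*u + 4*a - 14*u + 3))/(a^3 - 7*a^2*u - 2*a^2 + 14*a*u - 3*a + 21*u)^2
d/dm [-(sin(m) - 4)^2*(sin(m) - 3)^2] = 2*(7 - 2*sin(m))*(sin(m) - 4)*(sin(m) - 3)*cos(m)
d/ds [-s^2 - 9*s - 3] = -2*s - 9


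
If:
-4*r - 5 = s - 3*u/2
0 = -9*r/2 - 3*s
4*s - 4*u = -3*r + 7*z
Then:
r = -21*z/29 - 40/29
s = 63*z/58 + 60/29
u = 30/29 - 35*z/29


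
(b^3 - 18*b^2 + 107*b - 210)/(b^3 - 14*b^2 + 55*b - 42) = (b - 5)/(b - 1)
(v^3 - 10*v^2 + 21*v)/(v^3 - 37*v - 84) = v*(v - 3)/(v^2 + 7*v + 12)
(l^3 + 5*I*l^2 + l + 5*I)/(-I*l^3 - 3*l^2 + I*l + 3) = (I*l^3 - 5*l^2 + I*l - 5)/(l^3 - 3*I*l^2 - l + 3*I)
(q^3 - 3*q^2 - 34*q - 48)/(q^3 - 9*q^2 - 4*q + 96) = (q + 2)/(q - 4)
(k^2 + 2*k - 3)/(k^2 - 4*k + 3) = (k + 3)/(k - 3)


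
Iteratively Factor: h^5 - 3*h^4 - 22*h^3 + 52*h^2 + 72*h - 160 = (h - 5)*(h^4 + 2*h^3 - 12*h^2 - 8*h + 32) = (h - 5)*(h + 4)*(h^3 - 2*h^2 - 4*h + 8) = (h - 5)*(h + 2)*(h + 4)*(h^2 - 4*h + 4) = (h - 5)*(h - 2)*(h + 2)*(h + 4)*(h - 2)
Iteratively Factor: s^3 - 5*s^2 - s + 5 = (s + 1)*(s^2 - 6*s + 5) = (s - 1)*(s + 1)*(s - 5)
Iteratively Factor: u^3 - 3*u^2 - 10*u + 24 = (u + 3)*(u^2 - 6*u + 8) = (u - 2)*(u + 3)*(u - 4)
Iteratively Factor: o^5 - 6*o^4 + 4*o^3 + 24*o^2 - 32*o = (o - 4)*(o^4 - 2*o^3 - 4*o^2 + 8*o) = (o - 4)*(o - 2)*(o^3 - 4*o) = (o - 4)*(o - 2)^2*(o^2 + 2*o) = o*(o - 4)*(o - 2)^2*(o + 2)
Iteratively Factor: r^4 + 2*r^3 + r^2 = (r + 1)*(r^3 + r^2) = r*(r + 1)*(r^2 + r) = r^2*(r + 1)*(r + 1)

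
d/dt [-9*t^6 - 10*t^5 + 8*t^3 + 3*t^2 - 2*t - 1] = -54*t^5 - 50*t^4 + 24*t^2 + 6*t - 2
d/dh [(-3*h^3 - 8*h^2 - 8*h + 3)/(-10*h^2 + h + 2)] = (30*h^4 - 6*h^3 - 106*h^2 + 28*h - 19)/(100*h^4 - 20*h^3 - 39*h^2 + 4*h + 4)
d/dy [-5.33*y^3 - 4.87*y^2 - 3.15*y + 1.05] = -15.99*y^2 - 9.74*y - 3.15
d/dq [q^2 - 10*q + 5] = 2*q - 10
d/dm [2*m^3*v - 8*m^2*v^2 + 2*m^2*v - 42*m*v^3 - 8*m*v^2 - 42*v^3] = 2*v*(3*m^2 - 8*m*v + 2*m - 21*v^2 - 4*v)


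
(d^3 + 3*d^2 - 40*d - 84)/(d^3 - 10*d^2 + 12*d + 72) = (d + 7)/(d - 6)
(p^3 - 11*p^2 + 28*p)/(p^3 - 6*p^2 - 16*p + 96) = p*(p - 7)/(p^2 - 2*p - 24)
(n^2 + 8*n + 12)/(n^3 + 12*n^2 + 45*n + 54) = (n + 2)/(n^2 + 6*n + 9)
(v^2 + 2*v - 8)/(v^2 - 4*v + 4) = (v + 4)/(v - 2)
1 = 1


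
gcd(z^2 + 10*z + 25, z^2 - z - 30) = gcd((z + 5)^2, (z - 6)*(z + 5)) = z + 5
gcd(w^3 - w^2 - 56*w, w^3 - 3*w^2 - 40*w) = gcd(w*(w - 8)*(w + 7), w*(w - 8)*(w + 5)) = w^2 - 8*w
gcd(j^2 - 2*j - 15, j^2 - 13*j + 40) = j - 5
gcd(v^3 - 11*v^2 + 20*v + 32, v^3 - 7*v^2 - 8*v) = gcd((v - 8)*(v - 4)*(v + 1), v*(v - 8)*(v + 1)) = v^2 - 7*v - 8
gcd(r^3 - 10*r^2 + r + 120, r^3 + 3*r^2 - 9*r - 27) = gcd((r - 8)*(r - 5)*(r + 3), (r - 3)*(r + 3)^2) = r + 3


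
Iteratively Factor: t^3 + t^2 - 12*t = (t)*(t^2 + t - 12) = t*(t - 3)*(t + 4)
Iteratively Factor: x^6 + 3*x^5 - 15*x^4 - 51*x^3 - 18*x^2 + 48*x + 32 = (x + 1)*(x^5 + 2*x^4 - 17*x^3 - 34*x^2 + 16*x + 32) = (x - 1)*(x + 1)*(x^4 + 3*x^3 - 14*x^2 - 48*x - 32) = (x - 1)*(x + 1)*(x + 4)*(x^3 - x^2 - 10*x - 8) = (x - 4)*(x - 1)*(x + 1)*(x + 4)*(x^2 + 3*x + 2) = (x - 4)*(x - 1)*(x + 1)*(x + 2)*(x + 4)*(x + 1)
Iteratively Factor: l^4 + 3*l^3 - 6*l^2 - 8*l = (l + 1)*(l^3 + 2*l^2 - 8*l) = (l + 1)*(l + 4)*(l^2 - 2*l) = (l - 2)*(l + 1)*(l + 4)*(l)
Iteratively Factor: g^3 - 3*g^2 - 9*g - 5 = (g + 1)*(g^2 - 4*g - 5) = (g + 1)^2*(g - 5)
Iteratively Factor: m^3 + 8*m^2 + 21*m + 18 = (m + 2)*(m^2 + 6*m + 9) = (m + 2)*(m + 3)*(m + 3)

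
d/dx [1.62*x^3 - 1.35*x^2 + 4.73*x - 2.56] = 4.86*x^2 - 2.7*x + 4.73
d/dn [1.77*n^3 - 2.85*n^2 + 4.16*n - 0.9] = 5.31*n^2 - 5.7*n + 4.16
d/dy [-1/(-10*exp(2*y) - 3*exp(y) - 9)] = (-20*exp(y) - 3)*exp(y)/(10*exp(2*y) + 3*exp(y) + 9)^2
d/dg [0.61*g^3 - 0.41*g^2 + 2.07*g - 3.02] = 1.83*g^2 - 0.82*g + 2.07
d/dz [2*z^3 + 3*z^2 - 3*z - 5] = 6*z^2 + 6*z - 3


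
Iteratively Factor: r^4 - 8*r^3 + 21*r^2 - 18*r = (r)*(r^3 - 8*r^2 + 21*r - 18) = r*(r - 2)*(r^2 - 6*r + 9) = r*(r - 3)*(r - 2)*(r - 3)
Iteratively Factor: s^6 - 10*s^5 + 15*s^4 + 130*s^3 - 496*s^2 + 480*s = (s - 3)*(s^5 - 7*s^4 - 6*s^3 + 112*s^2 - 160*s) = (s - 5)*(s - 3)*(s^4 - 2*s^3 - 16*s^2 + 32*s) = (s - 5)*(s - 3)*(s - 2)*(s^3 - 16*s) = (s - 5)*(s - 4)*(s - 3)*(s - 2)*(s^2 + 4*s) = (s - 5)*(s - 4)*(s - 3)*(s - 2)*(s + 4)*(s)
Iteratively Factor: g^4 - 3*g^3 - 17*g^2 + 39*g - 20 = (g - 1)*(g^3 - 2*g^2 - 19*g + 20) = (g - 1)*(g + 4)*(g^2 - 6*g + 5) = (g - 5)*(g - 1)*(g + 4)*(g - 1)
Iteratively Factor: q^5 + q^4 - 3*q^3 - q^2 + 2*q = (q)*(q^4 + q^3 - 3*q^2 - q + 2) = q*(q - 1)*(q^3 + 2*q^2 - q - 2) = q*(q - 1)^2*(q^2 + 3*q + 2) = q*(q - 1)^2*(q + 2)*(q + 1)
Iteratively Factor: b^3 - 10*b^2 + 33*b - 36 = (b - 3)*(b^2 - 7*b + 12) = (b - 4)*(b - 3)*(b - 3)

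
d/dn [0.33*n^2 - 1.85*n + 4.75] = 0.66*n - 1.85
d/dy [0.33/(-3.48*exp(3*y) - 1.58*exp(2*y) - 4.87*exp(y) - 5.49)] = (3.4452*exp(2*y) + 1.0428*exp(y) + 1.6071)*exp(y)/(3.48*exp(3*y) + 1.58*exp(2*y) + 4.87*exp(y) + 5.49)^2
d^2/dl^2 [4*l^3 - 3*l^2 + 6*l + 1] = 24*l - 6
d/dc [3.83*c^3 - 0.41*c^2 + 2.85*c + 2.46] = 11.49*c^2 - 0.82*c + 2.85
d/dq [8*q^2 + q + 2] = 16*q + 1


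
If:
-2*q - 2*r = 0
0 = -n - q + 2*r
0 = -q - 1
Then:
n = 3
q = -1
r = 1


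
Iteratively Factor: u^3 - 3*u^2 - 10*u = (u + 2)*(u^2 - 5*u) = (u - 5)*(u + 2)*(u)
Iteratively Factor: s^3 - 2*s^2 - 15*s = (s - 5)*(s^2 + 3*s) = s*(s - 5)*(s + 3)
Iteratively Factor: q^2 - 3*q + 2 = (q - 1)*(q - 2)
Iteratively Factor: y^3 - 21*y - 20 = (y + 4)*(y^2 - 4*y - 5) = (y + 1)*(y + 4)*(y - 5)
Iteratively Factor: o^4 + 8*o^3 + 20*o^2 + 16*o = (o)*(o^3 + 8*o^2 + 20*o + 16) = o*(o + 4)*(o^2 + 4*o + 4) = o*(o + 2)*(o + 4)*(o + 2)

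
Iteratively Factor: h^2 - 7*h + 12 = (h - 3)*(h - 4)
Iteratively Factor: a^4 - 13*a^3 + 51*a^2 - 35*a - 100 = (a + 1)*(a^3 - 14*a^2 + 65*a - 100) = (a - 5)*(a + 1)*(a^2 - 9*a + 20) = (a - 5)^2*(a + 1)*(a - 4)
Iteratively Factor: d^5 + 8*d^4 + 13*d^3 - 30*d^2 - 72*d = (d - 2)*(d^4 + 10*d^3 + 33*d^2 + 36*d) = (d - 2)*(d + 4)*(d^3 + 6*d^2 + 9*d) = (d - 2)*(d + 3)*(d + 4)*(d^2 + 3*d) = (d - 2)*(d + 3)^2*(d + 4)*(d)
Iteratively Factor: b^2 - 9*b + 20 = (b - 5)*(b - 4)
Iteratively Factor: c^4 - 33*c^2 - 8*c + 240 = (c - 5)*(c^3 + 5*c^2 - 8*c - 48) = (c - 5)*(c + 4)*(c^2 + c - 12) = (c - 5)*(c - 3)*(c + 4)*(c + 4)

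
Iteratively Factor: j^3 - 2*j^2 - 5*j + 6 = (j - 3)*(j^2 + j - 2) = (j - 3)*(j + 2)*(j - 1)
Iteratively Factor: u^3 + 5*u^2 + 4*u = (u + 4)*(u^2 + u) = u*(u + 4)*(u + 1)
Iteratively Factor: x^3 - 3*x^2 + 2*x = (x - 1)*(x^2 - 2*x) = x*(x - 1)*(x - 2)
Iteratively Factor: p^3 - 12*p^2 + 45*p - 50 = (p - 2)*(p^2 - 10*p + 25) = (p - 5)*(p - 2)*(p - 5)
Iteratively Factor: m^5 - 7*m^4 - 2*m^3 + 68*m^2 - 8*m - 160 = (m + 2)*(m^4 - 9*m^3 + 16*m^2 + 36*m - 80) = (m + 2)^2*(m^3 - 11*m^2 + 38*m - 40) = (m - 2)*(m + 2)^2*(m^2 - 9*m + 20) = (m - 5)*(m - 2)*(m + 2)^2*(m - 4)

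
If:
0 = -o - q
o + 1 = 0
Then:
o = -1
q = 1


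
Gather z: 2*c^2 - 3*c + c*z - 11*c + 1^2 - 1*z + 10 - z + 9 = 2*c^2 - 14*c + z*(c - 2) + 20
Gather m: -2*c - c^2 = -c^2 - 2*c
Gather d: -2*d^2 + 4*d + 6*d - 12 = -2*d^2 + 10*d - 12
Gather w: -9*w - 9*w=-18*w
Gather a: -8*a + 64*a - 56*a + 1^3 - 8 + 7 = 0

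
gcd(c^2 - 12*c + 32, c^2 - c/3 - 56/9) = 1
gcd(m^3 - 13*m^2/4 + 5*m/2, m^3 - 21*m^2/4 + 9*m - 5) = m^2 - 13*m/4 + 5/2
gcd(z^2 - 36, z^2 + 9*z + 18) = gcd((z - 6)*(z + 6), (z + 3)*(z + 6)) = z + 6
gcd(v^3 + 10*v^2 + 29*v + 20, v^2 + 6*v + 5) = v^2 + 6*v + 5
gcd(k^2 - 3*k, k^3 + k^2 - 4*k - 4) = 1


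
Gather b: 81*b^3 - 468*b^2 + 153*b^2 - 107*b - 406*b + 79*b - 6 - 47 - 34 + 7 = 81*b^3 - 315*b^2 - 434*b - 80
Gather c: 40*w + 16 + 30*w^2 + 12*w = 30*w^2 + 52*w + 16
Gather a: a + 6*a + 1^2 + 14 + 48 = 7*a + 63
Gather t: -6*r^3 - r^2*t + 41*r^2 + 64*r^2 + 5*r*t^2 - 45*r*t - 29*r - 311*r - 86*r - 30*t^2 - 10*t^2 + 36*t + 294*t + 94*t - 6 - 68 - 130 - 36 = -6*r^3 + 105*r^2 - 426*r + t^2*(5*r - 40) + t*(-r^2 - 45*r + 424) - 240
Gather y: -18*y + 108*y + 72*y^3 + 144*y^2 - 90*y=72*y^3 + 144*y^2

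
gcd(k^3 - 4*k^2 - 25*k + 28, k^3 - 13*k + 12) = k^2 + 3*k - 4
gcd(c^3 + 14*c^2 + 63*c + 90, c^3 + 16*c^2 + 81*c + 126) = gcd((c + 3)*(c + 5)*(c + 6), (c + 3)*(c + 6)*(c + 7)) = c^2 + 9*c + 18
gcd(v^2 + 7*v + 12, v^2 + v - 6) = v + 3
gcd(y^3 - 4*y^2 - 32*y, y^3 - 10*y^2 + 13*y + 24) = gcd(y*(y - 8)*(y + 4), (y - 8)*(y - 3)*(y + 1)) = y - 8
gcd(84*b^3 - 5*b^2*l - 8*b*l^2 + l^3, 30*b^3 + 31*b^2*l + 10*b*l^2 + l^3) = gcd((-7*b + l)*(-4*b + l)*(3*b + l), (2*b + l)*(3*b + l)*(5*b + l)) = 3*b + l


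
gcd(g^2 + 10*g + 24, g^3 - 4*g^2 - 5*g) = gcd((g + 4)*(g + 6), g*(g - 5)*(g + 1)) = 1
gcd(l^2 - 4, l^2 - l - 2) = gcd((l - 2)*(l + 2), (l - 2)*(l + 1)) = l - 2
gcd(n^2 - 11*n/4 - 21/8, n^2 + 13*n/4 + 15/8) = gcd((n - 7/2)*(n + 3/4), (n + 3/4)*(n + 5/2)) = n + 3/4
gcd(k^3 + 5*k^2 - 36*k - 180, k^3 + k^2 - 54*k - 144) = k + 6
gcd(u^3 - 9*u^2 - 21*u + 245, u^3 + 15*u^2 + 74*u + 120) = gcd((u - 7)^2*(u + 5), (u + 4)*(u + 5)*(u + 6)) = u + 5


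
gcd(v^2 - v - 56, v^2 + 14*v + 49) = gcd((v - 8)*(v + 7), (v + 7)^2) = v + 7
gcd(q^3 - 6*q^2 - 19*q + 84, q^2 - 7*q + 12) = q - 3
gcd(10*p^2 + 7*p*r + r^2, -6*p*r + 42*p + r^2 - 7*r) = 1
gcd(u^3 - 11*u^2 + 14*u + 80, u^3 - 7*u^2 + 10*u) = u - 5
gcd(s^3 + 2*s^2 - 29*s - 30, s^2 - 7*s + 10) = s - 5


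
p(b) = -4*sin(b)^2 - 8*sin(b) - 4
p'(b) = -8*sin(b)*cos(b) - 8*cos(b)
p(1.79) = -15.62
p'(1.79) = 3.44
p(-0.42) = -1.40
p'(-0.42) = -4.33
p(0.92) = -12.90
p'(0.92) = -8.70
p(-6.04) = -6.16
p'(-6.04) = -9.63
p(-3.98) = -12.16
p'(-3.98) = 9.33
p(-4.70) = -16.00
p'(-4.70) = 0.20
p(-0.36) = -1.68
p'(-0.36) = -4.85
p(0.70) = -10.81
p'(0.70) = -10.06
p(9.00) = -7.98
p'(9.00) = 10.29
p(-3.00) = -2.95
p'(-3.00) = 6.80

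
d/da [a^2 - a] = 2*a - 1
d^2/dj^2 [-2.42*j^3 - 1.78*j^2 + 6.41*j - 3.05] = -14.52*j - 3.56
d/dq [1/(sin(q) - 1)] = -cos(q)/(sin(q) - 1)^2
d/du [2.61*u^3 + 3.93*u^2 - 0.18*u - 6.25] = 7.83*u^2 + 7.86*u - 0.18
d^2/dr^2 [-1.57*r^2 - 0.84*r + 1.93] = -3.14000000000000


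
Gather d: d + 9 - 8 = d + 1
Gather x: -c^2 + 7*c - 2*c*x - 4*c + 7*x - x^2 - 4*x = -c^2 + 3*c - x^2 + x*(3 - 2*c)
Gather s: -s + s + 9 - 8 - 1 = 0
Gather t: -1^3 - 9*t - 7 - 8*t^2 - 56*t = -8*t^2 - 65*t - 8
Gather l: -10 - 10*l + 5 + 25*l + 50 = 15*l + 45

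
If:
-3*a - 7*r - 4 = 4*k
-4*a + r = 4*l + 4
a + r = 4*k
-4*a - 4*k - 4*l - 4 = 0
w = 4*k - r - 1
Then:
No Solution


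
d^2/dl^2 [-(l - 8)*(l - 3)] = -2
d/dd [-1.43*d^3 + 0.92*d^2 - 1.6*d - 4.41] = -4.29*d^2 + 1.84*d - 1.6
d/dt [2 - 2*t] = -2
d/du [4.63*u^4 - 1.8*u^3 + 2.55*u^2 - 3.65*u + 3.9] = 18.52*u^3 - 5.4*u^2 + 5.1*u - 3.65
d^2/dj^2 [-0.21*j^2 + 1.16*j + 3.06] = -0.420000000000000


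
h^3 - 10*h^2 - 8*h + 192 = (h - 8)*(h - 6)*(h + 4)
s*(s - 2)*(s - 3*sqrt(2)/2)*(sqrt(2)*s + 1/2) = sqrt(2)*s^4 - 2*sqrt(2)*s^3 - 5*s^3/2 - 3*sqrt(2)*s^2/4 + 5*s^2 + 3*sqrt(2)*s/2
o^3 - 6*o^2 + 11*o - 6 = (o - 3)*(o - 2)*(o - 1)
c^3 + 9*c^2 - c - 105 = (c - 3)*(c + 5)*(c + 7)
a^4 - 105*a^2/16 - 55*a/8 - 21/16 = (a - 3)*(a + 1/4)*(a + 1)*(a + 7/4)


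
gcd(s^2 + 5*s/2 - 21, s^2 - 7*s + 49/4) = s - 7/2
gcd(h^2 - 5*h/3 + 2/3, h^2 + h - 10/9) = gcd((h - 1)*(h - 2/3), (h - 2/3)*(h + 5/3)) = h - 2/3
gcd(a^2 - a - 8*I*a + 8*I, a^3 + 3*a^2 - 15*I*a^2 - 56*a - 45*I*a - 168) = a - 8*I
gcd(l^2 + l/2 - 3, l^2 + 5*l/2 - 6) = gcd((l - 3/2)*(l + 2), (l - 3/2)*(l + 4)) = l - 3/2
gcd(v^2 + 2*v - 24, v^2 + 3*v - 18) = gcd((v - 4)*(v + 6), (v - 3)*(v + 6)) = v + 6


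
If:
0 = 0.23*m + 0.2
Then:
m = -0.87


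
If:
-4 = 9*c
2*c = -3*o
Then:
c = -4/9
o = 8/27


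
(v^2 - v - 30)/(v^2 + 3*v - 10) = (v - 6)/(v - 2)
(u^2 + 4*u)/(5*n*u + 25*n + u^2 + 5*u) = u*(u + 4)/(5*n*u + 25*n + u^2 + 5*u)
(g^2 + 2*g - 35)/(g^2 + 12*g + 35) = (g - 5)/(g + 5)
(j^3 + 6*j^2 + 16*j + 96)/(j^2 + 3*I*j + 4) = (j^2 + j*(6 - 4*I) - 24*I)/(j - I)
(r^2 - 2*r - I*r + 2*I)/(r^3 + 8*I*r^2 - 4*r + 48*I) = (r^2 - 2*r - I*r + 2*I)/(r^3 + 8*I*r^2 - 4*r + 48*I)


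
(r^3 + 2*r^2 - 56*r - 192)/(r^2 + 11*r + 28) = (r^2 - 2*r - 48)/(r + 7)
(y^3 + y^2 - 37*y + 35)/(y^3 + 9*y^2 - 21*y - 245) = (y - 1)/(y + 7)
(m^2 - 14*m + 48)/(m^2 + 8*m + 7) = (m^2 - 14*m + 48)/(m^2 + 8*m + 7)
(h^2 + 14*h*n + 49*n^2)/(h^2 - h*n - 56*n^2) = (h + 7*n)/(h - 8*n)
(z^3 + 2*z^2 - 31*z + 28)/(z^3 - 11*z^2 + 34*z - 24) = (z + 7)/(z - 6)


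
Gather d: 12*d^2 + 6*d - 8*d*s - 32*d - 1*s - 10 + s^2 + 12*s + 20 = 12*d^2 + d*(-8*s - 26) + s^2 + 11*s + 10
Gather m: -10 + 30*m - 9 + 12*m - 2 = 42*m - 21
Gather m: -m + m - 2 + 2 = 0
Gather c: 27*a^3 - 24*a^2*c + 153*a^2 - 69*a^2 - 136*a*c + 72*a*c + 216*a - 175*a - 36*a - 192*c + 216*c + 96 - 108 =27*a^3 + 84*a^2 + 5*a + c*(-24*a^2 - 64*a + 24) - 12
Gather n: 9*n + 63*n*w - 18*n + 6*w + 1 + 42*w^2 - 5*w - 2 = n*(63*w - 9) + 42*w^2 + w - 1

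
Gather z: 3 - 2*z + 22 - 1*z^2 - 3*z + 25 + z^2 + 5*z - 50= 0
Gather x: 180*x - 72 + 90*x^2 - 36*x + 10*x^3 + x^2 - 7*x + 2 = 10*x^3 + 91*x^2 + 137*x - 70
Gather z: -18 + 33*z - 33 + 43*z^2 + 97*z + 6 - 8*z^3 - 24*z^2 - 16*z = -8*z^3 + 19*z^2 + 114*z - 45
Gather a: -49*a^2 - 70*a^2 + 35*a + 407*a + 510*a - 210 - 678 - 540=-119*a^2 + 952*a - 1428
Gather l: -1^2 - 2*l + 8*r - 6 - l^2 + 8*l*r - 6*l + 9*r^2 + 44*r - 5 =-l^2 + l*(8*r - 8) + 9*r^2 + 52*r - 12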